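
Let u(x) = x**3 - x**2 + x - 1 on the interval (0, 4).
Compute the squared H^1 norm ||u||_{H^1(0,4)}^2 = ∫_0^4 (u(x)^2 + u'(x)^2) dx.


||u||_{H^1}^2 = 92616/35

The H^1 norm (squared) on an interval (0, L) is
  ||u||_{H^1}^2 = ∫_0^L u(x)^2 dx + ∫_0^L u'(x)^2 dx.
Compute u'(x) = 3*x**2 - 2*x + 1.
Then u(x)^2 = x**6 - 2*x**5 + 3*x**4 - 4*x**3 + 3*x**2 - 2*x + 1 and u'(x)^2 = 9*x**4 - 12*x**3 + 10*x**2 - 4*x + 1.
Integrate each monomial from 0 to 4 using ∫_0^4 c·x^n dx = c·4^(n+1)/(n+1):
  ∫_0^4 u(x)^2 dx = ∫_0^4 (x^6 - 2*x^5 + 3*x^4 - 4*x^3 + 3*x^2 - 2*x + 1) dx. Term by term:
    ∫_0^4 x^6 dx = 16384/7;  ∫_0^4 -2*x^5 dx = -4096/3;  ∫_0^4 3*x^4 dx = 3072/5;
    ∫_0^4 -4*x^3 dx = -256;  ∫_0^4 3*x^2 dx = 64;  ∫_0^4 -2*x dx = -16;
    ∫_0^4 1 dx = 4.
  Sum: 16384/7 − 4096/3 + 3072/5 − 256 + 64 − 16 + 4 = 145492/105.
  ∫_0^4 u'(x)^2 dx = ∫_0^4 (9*x^4 - 12*x^3 + 10*x^2 - 4*x + 1) dx. Term by term:
    ∫_0^4 9*x^4 dx = 9216/5;  ∫_0^4 -12*x^3 dx = -768;  ∫_0^4 10*x^2 dx = 640/3;
    ∫_0^4 -4*x dx = -32;  ∫_0^4 1 dx = 4.
  Sum: 9216/5 − 768 + 640/3 − 32 + 4 = 18908/15.
Adding: ||u||_{H^1}^2 = 145492/105 + 18908/15 = 92616/35.


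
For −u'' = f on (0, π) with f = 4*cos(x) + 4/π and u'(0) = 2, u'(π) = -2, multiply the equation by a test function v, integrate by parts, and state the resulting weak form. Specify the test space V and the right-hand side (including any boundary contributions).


V = H^1(0, π) (v unrestricted at boundary; u is determined up to an additive constant); weak form: ∫_0^π u'v' dx = ∫_0^π (4*cos(x) + 4/π) v dx − 2·v(π) − 2·v(0) for all v ∈ V.

Multiply both sides by a test function v and integrate from 0 to π:
  ∫_0^π −u''(x) v(x) dx = ∫_0^π f(x) v(x) dx.
Integrate the LHS by parts once:
  ∫_0^π −u'' v dx = −[u'(x) v(x)]_0^π + ∫_0^π u'(x) v'(x) dx.
Thus ∫_0^π u'(x) v'(x) dx = ∫_0^π f(x) v(x) dx + [u'(x) v(x)]_0^π.
Choose V so that boundary terms are either known or forced to vanish.
u has inhomogeneous Neumann u'(0) = 2, u'(π) = -2. [u' v]_0^π = (-2)·v(π) − (2)·v(0) = − 2·v(π) − 2·v(0). Take V = H^1(0, π); boundary term becomes part of RHS.
Weak formulation: find u (satisfying any essential BC) such that ∫_0^π u'(x) v'(x) dx = ∫_0^π f v dx − 2·v(π) − 2·v(0) for all v ∈ V (Neumann data are natural BCs: they enter the RHS as boundary terms).
Substituting f(x) = 4*cos(x) + 4/π, the right-hand side is ∫_0^π (4*cos(x) + 4/π) v dx − 2·v(π) − 2·v(0).
Compatibility check (pure Neumann): taking v ≡ 1 ∈ V gives 0 = ∫_0^π f dx + (-2) − (2), i.e. ∫_0^π f dx must equal u'(0) − u'(π) = 4. Indeed ∫_0^π (4*cos(x) + 4/π) dx = 4, so the data are compatible. The solution is then unique only up to an additive constant (fix it e.g. by requiring ∫_0^π u dx = 0).


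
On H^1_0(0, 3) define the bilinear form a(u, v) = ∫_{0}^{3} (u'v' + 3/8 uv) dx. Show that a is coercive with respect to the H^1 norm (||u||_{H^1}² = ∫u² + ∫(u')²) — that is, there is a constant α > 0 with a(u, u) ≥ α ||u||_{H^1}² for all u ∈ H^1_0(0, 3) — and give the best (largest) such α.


α = (27/8 + π^2)/(9 + π^2)

Coercivity of a(·,·) on H^1_0(0, 3) means a(u, u) ≥ α ||u||_{H^1}² for every u ∈ H^1_0.
The interval has length L = 3, and Poincaré/coercivity depend only on L. Here a(u, u) = ∫(u')² + (3/8)·∫u².
Here 0 < c = 3/8 < 1. The condition a(u,u) ≥ α||u||_{H^1}² reads (1−α)∫(u')² ≥ (α−c)∫u². Any admissible α is ≤ 1 (rapidly oscillating u have ∫u²/∫(u')² → 0), and α = 1 would force 0 ≥ (1−c)∫u², impossible since c < 1; so 1−α > 0. By the sharp Poincaré inequality on H^1_0 of an interval of length L, ∫(u')² ≥ (π/L)²∫u² with equality for the first sine mode sin(π(x−x₀)/L) (x₀ the left endpoint), so the inequality holds for all u iff (1−α)(π/L)² ≥ α − c, i.e. α ≤ ((π/L)² + c)/((π/L)² + 1) = (1 + c(L/π)²)/(1 + (L/π)²). With (π/L)² = π^2/9 and c = 3/8, the largest admissible constant is α = ((π/L)² + c)/((π/L)² + 1).
Simplifying, α = (27/8 + π^2)/(9 + π^2).


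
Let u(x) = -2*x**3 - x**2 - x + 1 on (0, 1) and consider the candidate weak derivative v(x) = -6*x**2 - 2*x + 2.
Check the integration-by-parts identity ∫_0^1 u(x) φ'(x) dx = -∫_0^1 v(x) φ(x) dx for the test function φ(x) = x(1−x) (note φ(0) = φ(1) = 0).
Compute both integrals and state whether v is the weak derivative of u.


LHS = 19/30, RHS = 2/15. No, v is not the weak derivative of u.

u(x) = -2*x**3 - x**2 - x + 1, classical derivative u'(x) = -6*x**2 - 2*x - 1.
φ(x) = x(1−x), so φ'(x) = 1 - 2*x.
Note φ(0) = φ(1) = 0, so the boundary term u·φ vanishes.
LHS = ∫_0^1 u(x) φ'(x) dx = ∫_0^1 (4*x^4 + x^2 - 3*x + 1) dx. Term by term:
  ∫_0^1 4*x^4 dx = 4/5;  ∫_0^1 x^2 dx = 1/3;  ∫_0^1 -3*x dx = -3/2;
  ∫_0^1 1 dx = 1.
Sum: 4/5 + 1/3 − 3/2 + 1 = 19/30.
So LHS = 19/30.
∫_0^1 v(x) φ(x) dx = ∫_0^1 (6*x^4 - 4*x^3 - 4*x^2 + 2*x) dx. Term by term:
  ∫_0^1 6*x^4 dx = 6/5;  ∫_0^1 -4*x^3 dx = -1;  ∫_0^1 -4*x^2 dx = -4/3;
  ∫_0^1 2*x dx = 1.
Sum: 6/5 − 1 − 4/3 + 1 = -2/15.
So RHS = -∫_0^1 v(x) φ(x) dx = 2/15.
LHS − RHS = 1/2 ≠ 0, so the identity fails.
(For a valid weak derivative the identity must hold for EVERY test function, in particular this one. The failure shows v is NOT the weak derivative of u.)
Correct weak derivative would be u'(x) = -6*x**2 - 2*x - 1.


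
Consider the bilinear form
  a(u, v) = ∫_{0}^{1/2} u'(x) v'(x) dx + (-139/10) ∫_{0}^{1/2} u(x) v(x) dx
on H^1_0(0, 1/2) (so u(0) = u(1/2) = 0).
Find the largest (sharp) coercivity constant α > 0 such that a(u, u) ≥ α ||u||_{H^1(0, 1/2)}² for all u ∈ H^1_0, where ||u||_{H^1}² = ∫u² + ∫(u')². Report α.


α = (-139 + 40*π^2)/(10*(1 + 4*π^2))

Coercivity of a(·,·) on H^1_0(0, 1/2) means a(u, u) ≥ α ||u||_{H^1}² for every u ∈ H^1_0.
The interval has length L = 1/2, and Poincaré/coercivity depend only on L. Here a(u, u) = ∫(u')² + (-139/10)·∫u².
Here c = -139/10 < 0 with |c| < (π/L)² = 4*π^2, so coercivity still holds. The condition a(u,u) ≥ α||u||_{H^1}² reads (1−α)∫(u')² ≥ (α−c)∫u². Any admissible α is ≤ 1 (rapidly oscillating u have ∫u²/∫(u')² → 0), and α = 1 would force 0 ≥ (1−c)∫u², impossible since c < 1; so 1−α > 0. By the sharp Poincaré inequality on H^1_0 of an interval of length L, ∫(u')² ≥ (π/L)²∫u² with equality for the first sine mode sin(π(x−x₀)/L) (x₀ the left endpoint), so the inequality holds for all u iff (1−α)(π/L)² ≥ α − c, i.e. α ≤ ((π/L)² + c)/((π/L)² + 1) = (1 + c(L/π)²)/(1 + (L/π)²). (Direct route, valid since c ≤ 0: Poincaré gives c∫u² ≥ c(L/π)²∫(u')², so a(u,u) ≥ (1 + c(L/π)²)∫(u')², while ||u||_{H^1}² ≤ (1 + (L/π)²)∫(u')²; dividing yields the same α.) With (π/L)² = 4*π^2 and c = -139/10, the largest admissible constant is α = ((π/L)² + c)/((π/L)² + 1).
Simplifying, α = (-139 + 40*π^2)/(10*(1 + 4*π^2)).


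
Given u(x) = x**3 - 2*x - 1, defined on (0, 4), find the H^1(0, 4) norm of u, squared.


||u||_{H^1}^2 = 65476/21

The H^1 norm (squared) on an interval (0, L) is
  ||u||_{H^1}^2 = ∫_0^L u(x)^2 dx + ∫_0^L u'(x)^2 dx.
Compute u'(x) = 3*x**2 - 2.
Then u(x)^2 = x**6 - 4*x**4 - 2*x**3 + 4*x**2 + 4*x + 1 and u'(x)^2 = 9*x**4 - 12*x**2 + 4.
Integrate each monomial from 0 to 4 using ∫_0^4 c·x^n dx = c·4^(n+1)/(n+1):
  ∫_0^4 u(x)^2 dx = ∫_0^4 (x^6 - 4*x^4 - 2*x^3 + 4*x^2 + 4*x + 1) dx. Term by term:
    ∫_0^4 x^6 dx = 16384/7;  ∫_0^4 -4*x^4 dx = -4096/5;  ∫_0^4 -2*x^3 dx = -128;
    ∫_0^4 4*x^2 dx = 256/3;  ∫_0^4 4*x dx = 32;  ∫_0^4 1 dx = 4.
  Sum: 16384/7 − 4096/5 − 128 + 256/3 + 32 + 4 = 159044/105.
  ∫_0^4 u'(x)^2 dx = ∫_0^4 (9*x^4 - 12*x^2 + 4) dx. Term by term:
    ∫_0^4 9*x^4 dx = 9216/5;  ∫_0^4 -12*x^2 dx = -256;  ∫_0^4 4 dx = 16.
  Sum: 9216/5 − 256 + 16 = 8016/5.
Adding: ||u||_{H^1}^2 = 159044/105 + 8016/5 = 65476/21.


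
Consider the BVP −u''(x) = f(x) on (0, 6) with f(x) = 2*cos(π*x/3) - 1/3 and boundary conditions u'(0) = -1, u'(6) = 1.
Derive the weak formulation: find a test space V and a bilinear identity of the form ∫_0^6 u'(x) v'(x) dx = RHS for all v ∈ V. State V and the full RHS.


V = H^1(0, 6) (v unrestricted at boundary; u is determined up to an additive constant); weak form: ∫_0^6 u'v' dx = ∫_0^6 (2*cos(π*x/3) - 1/3) v dx + v(6) + v(0) for all v ∈ V.

Multiply both sides by a test function v and integrate from 0 to 6:
  ∫_0^6 −u''(x) v(x) dx = ∫_0^6 f(x) v(x) dx.
Integrate the LHS by parts once:
  ∫_0^6 −u'' v dx = −[u'(x) v(x)]_0^6 + ∫_0^6 u'(x) v'(x) dx.
Thus ∫_0^6 u'(x) v'(x) dx = ∫_0^6 f(x) v(x) dx + [u'(x) v(x)]_0^6.
Choose V so that boundary terms are either known or forced to vanish.
u has inhomogeneous Neumann u'(0) = -1, u'(6) = 1. [u' v]_0^6 = (1)·v(6) − (-1)·v(0) = v(6) + v(0). Take V = H^1(0, 6); boundary term becomes part of RHS.
Weak formulation: find u (satisfying any essential BC) such that ∫_0^6 u'(x) v'(x) dx = ∫_0^6 f v dx + v(6) + v(0) for all v ∈ V (Neumann data are natural BCs: they enter the RHS as boundary terms).
Substituting f(x) = 2*cos(π*x/3) - 1/3, the right-hand side is ∫_0^6 (2*cos(π*x/3) - 1/3) v dx + v(6) + v(0).
Compatibility check (pure Neumann): taking v ≡ 1 ∈ V gives 0 = ∫_0^6 f dx + (1) − (-1), i.e. ∫_0^6 f dx must equal u'(0) − u'(6) = -2. Indeed ∫_0^6 (2*cos(π*x/3) - 1/3) dx = -2, so the data are compatible. The solution is then unique only up to an additive constant (fix it e.g. by requiring ∫_0^6 u dx = 0).


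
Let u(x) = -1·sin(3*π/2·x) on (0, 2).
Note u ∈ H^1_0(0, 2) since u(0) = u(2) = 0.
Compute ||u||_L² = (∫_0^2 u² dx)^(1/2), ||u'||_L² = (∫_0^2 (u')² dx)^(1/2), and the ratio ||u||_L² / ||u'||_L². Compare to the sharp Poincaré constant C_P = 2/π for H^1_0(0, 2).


||u||_L² / ||u'||_L² = 2/(3*π) < C_P = 2/π.

u(x) = -1·sin(3*π/2·x), so u'(x) = -3*π*cos(3*π*x/2)/2.
Writing u(x) = A·sin(kπx/L) with A = -1 and k = 3, use ∫_0^L sin²(kπx/L) dx = L/2 and ∫_0^L cos²(kπx/L) dx = L/2.
u² = 1·sin²(3*π/2·x) and (u')² = 9*π^2/4·cos²(3*π/2·x), and each of sin², cos² integrates to L/2 = 1 over (0, 2).
∫_0^2 u² dx = 1, so ||u||_L² = 1.
∫_0^2 (u')² dx = 9*π^2/4, so ||u'||_L² = 3*π/2.
Ratio ||u||_L² / ||u'||_L² = 2/(3*π).
Sharp Poincaré constant on H^1_0(0, 2) is C_P = L/π = 2/π, achieved by sin(π/2·x).
This is the k = 3 harmonic; the ratio L/(kπ) is strictly less than C_P = L/π, consistent with the sharp inequality ||u||_L² ≤ C_P ||u'||_L².


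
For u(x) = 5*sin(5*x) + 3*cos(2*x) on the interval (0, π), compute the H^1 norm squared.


||u||_{H^1(0,π)}^2 = 500/7 + 695*π/2

u'(x) = -6*sin(2*x) + 25*cos(5*x).
Expand u² and (u')² and integrate term by term on (0, π), using: for integers n ≥ 1, ∫_0^π sin²(nx) dx = ∫_0^π cos²(nx) dx = π/2; for n ≠ n', ∫_0^π sin(nx)sin(n'x) dx = ∫_0^π cos(nx)cos(n'x) dx = 0; and by product-to-sum, ∫_0^π sin(nx)cos(n'x) dx = ½∫_0^π [sin((n+n')x) + sin((n−n')x)] dx, which is 0 when n+n' is even and 2n/(n²−n'²) when n+n' is odd (it need not vanish on (0, π)).
  u² squared terms: (3)²·∫cos(2x)² dx = 9·π/2 = 9*π/2;  (5)²·∫sin(5x)² dx = 25·π/2 = 25*π/2.
  u² cross terms: 2·(3)·(5)·∫cos(2x)·sin(5x) dx = 30·(10/21) = 100/7.
  So ∫_0^π u² dx = 9*π/2 + 25*π/2 + 100/7 = 100/7 + 17*π.
  (u')² squared terms: (-6)²·∫sin(2x)² dx = 36·π/2 = 18*π;  (25)²·∫cos(5x)² dx = 625·π/2 = 625*π/2.
  (u')² cross terms: 2·(-6)·(25)·∫sin(2x)·cos(5x) dx = -300·(-4/21) = 400/7.
  So ∫_0^π (u')² dx = 18*π + 625*π/2 + 400/7 = 400/7 + 661*π/2.
||u||_{H^1}^2 = (100/7 + 17*π) + (400/7 + 661*π/2) = 500/7 + 695*π/2.


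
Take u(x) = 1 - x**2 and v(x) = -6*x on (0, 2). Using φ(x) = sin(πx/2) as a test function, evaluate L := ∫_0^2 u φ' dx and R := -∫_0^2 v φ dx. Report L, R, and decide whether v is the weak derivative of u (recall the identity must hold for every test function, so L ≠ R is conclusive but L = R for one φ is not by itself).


LHS = 8/π, RHS = 24/π. No, v is not the weak derivative of u.

u(x) = 1 - x**2, classical derivative u'(x) = -2*x.
φ(x) = sin(πx/2), so φ'(x) = π*cos(π*x/2)/2.
Note φ(0) = φ(2) = 0, so the boundary term u·φ vanishes.
LHS = ∫_0^2 u(x) φ'(x) dx = ∫_0^2 (-π*x^2*cos(π*x/2)/2 + π*cos(π*x/2)/2) dx. Term by term:
  ∫_0^2 π*cos(π*x/2)/2 dx = 0;  ∫_0^2 -π*x^2*cos(π*x/2)/2 dx = 8/π.
Sum: 0 + 8/π = 8/π.
So LHS = 8/π.
∫_0^2 v(x) φ(x) dx = ∫_0^2 (-6*x*sin(π*x/2)) dx. Term by term:
  ∫_0^2 -6*x*sin(π*x/2) dx = -24/π.
So RHS = -∫_0^2 v(x) φ(x) dx = 24/π.
LHS − RHS = -16/π ≠ 0, so the identity fails.
(For a valid weak derivative the identity must hold for EVERY test function, in particular this one. The failure shows v is NOT the weak derivative of u.)
Correct weak derivative would be u'(x) = -2*x.


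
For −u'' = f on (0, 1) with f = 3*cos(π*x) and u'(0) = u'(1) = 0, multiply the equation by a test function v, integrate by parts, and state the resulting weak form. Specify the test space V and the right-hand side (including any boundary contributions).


V = H^1(0, 1) (no boundary constraint on v; u is determined up to an additive constant); weak form: ∫_0^1 u'v' dx = ∫_0^1 (3*cos(π*x)) v dx for all v ∈ V.

Multiply both sides by a test function v and integrate from 0 to 1:
  ∫_0^1 −u''(x) v(x) dx = ∫_0^1 f(x) v(x) dx.
Integrate the LHS by parts once:
  ∫_0^1 −u'' v dx = −[u'(x) v(x)]_0^1 + ∫_0^1 u'(x) v'(x) dx.
Thus ∫_0^1 u'(x) v'(x) dx = ∫_0^1 f(x) v(x) dx + [u'(x) v(x)]_0^1.
Choose V so that boundary terms are either known or forced to vanish.
u has homogeneous Neumann: u'(0) = u'(1) = 0. So [u' v]_0^1 = 0·v(1) − 0·v(0) = 0 for any v; take V = H^1(0, 1).
Weak formulation: find u (satisfying any essential BC) such that ∫_0^1 u'(x) v'(x) dx = ∫_0^1 f v dx for all v ∈ V (homogeneous Neumann, so boundary terms vanish).
Substituting f(x) = 3*cos(π*x), the right-hand side is ∫_0^1 (3*cos(π*x)) v dx.
Compatibility check (pure Neumann): taking v ≡ 1 ∈ V gives 0 = ∫_0^1 f dx + (0) − (0), i.e. ∫_0^1 f dx must equal u'(0) − u'(1) = 0. Indeed ∫_0^1 (3*cos(π*x)) dx = 0, so the data are compatible. The solution is then unique only up to an additive constant (fix it e.g. by requiring ∫_0^1 u dx = 0).


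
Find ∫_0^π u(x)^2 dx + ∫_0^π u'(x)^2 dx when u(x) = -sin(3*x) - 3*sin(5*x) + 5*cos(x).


||u||_{H^1(0,π)}^2 = 147*π

u'(x) = -5*sin(x) - 3*cos(3*x) - 15*cos(5*x).
Expand u² and (u')² and integrate term by term on (0, π), using: for integers n ≥ 1, ∫_0^π sin²(nx) dx = ∫_0^π cos²(nx) dx = π/2; for n ≠ n', ∫_0^π sin(nx)sin(n'x) dx = ∫_0^π cos(nx)cos(n'x) dx = 0; and by product-to-sum, ∫_0^π sin(nx)cos(n'x) dx = ½∫_0^π [sin((n+n')x) + sin((n−n')x)] dx, which is 0 when n+n' is even and 2n/(n²−n'²) when n+n' is odd (it need not vanish on (0, π)).
  u² squared terms: (-1)²·∫sin(3x)² dx = 1·π/2 = π/2;  (-3)²·∫sin(5x)² dx = 9·π/2 = 9*π/2;  (5)²·∫cos(x)² dx = 25·π/2 = 25*π/2.
  u² cross terms: 2·(-1)·(-3)·∫sin(3x)·sin(5x) dx = 6·(0) = 0;  2·(-1)·(5)·∫sin(3x)·cos(x) dx = -10·(0) = 0;  2·(-3)·(5)·∫sin(5x)·cos(x) dx = -30·(0) = 0.
  So ∫_0^π u² dx = π/2 + 9*π/2 + 25*π/2 + 0 + 0 + 0 = 35*π/2.
  (u')² squared terms: (-15)²·∫cos(5x)² dx = 225·π/2 = 225*π/2;  (-5)²·∫sin(x)² dx = 25·π/2 = 25*π/2;  (-3)²·∫cos(3x)² dx = 9·π/2 = 9*π/2.
  (u')² cross terms: 2·(-15)·(-5)·∫cos(5x)·sin(x) dx = 150·(0) = 0;  2·(-15)·(-3)·∫cos(5x)·cos(3x) dx = 90·(0) = 0;  2·(-5)·(-3)·∫sin(x)·cos(3x) dx = 30·(0) = 0.
  So ∫_0^π (u')² dx = 225*π/2 + 25*π/2 + 9*π/2 + 0 + 0 + 0 = 259*π/2.
||u||_{H^1}^2 = (35*π/2) + (259*π/2) = 147*π.


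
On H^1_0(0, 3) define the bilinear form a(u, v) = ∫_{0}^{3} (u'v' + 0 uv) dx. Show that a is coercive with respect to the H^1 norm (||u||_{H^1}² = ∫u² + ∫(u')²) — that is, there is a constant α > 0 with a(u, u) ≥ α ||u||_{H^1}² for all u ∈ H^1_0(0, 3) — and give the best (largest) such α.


α = π^2/(9 + π^2)

Coercivity of a(·,·) on H^1_0(0, 3) means a(u, u) ≥ α ||u||_{H^1}² for every u ∈ H^1_0.
The interval has length L = 3, and Poincaré/coercivity depend only on L. Here a(u, u) = ∫(u')² + (0)·∫u².
Here c = 0, so a(u,u) = ∫(u')² alone. The condition a(u,u) ≥ α||u||_{H^1}² reads (1−α)∫(u')² ≥ (α−c)∫u². Any admissible α is ≤ 1 (rapidly oscillating u have ∫u²/∫(u')² → 0), and α = 1 would force 0 ≥ (1−c)∫u², impossible since c < 1; so 1−α > 0. By the sharp Poincaré inequality on H^1_0 of an interval of length L, ∫(u')² ≥ (π/L)²∫u² with equality for the first sine mode sin(π(x−x₀)/L) (x₀ the left endpoint), so the inequality holds for all u iff (1−α)(π/L)² ≥ α − c, i.e. α ≤ ((π/L)² + c)/((π/L)² + 1) = (1 + c(L/π)²)/(1 + (L/π)²). (Direct route, valid since c ≤ 0: Poincaré gives c∫u² ≥ c(L/π)²∫(u')², so a(u,u) ≥ (1 + c(L/π)²)∫(u')², while ||u||_{H^1}² ≤ (1 + (L/π)²)∫(u')²; dividing yields the same α.) With (π/L)² = π^2/9 and c = 0, the largest admissible constant is α = ((π/L)² + c)/((π/L)² + 1).
Simplifying, α = π^2/(9 + π^2).


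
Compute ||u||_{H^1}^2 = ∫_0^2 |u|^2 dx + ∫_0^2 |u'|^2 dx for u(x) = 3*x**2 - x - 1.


||u||_{H^1}^2 = 1504/15

The H^1 norm (squared) on an interval (0, L) is
  ||u||_{H^1}^2 = ∫_0^L u(x)^2 dx + ∫_0^L u'(x)^2 dx.
Compute u'(x) = 6*x - 1.
Then u(x)^2 = 9*x**4 - 6*x**3 - 5*x**2 + 2*x + 1 and u'(x)^2 = 36*x**2 - 12*x + 1.
Integrate each monomial from 0 to 2 using ∫_0^2 c·x^n dx = c·2^(n+1)/(n+1):
  ∫_0^2 u(x)^2 dx = ∫_0^2 (9*x^4 - 6*x^3 - 5*x^2 + 2*x + 1) dx. Term by term:
    ∫_0^2 9*x^4 dx = 288/5;  ∫_0^2 -6*x^3 dx = -24;  ∫_0^2 -5*x^2 dx = -40/3;
    ∫_0^2 2*x dx = 4;  ∫_0^2 1 dx = 2.
  Sum: 288/5 − 24 − 40/3 + 4 + 2 = 394/15.
  ∫_0^2 u'(x)^2 dx = ∫_0^2 (36*x^2 - 12*x + 1) dx. Term by term:
    ∫_0^2 36*x^2 dx = 96;  ∫_0^2 -12*x dx = -24;  ∫_0^2 1 dx = 2.
  Sum: 96 − 24 + 2 = 74.
Adding: ||u||_{H^1}^2 = 394/15 + 74 = 1504/15.


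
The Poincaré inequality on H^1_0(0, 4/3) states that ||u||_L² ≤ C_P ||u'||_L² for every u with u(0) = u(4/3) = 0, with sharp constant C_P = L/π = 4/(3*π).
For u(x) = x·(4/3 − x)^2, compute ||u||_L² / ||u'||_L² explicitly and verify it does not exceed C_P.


||u||_L² / ||u'||_L² = 2*sqrt(14)/21 < C_P = 4/(3*π).

u(x) = x·(4/3 − x)^2, so u'(x) = (3*x - 4)*(9*x - 4)/9.
u(x) = x·(4/3 − x)^2 vanishes at x = 0 and x = 4/3, so u ∈ H^1_0(0, 4/3). Differentiate via the product rule and integrate the resulting polynomials term by term.
  ∫_0^4/3 u² dx = ∫_0^4/3 (x^6 - 16*x^5/3 + 32*x^4/3 - 256*x^3/27 + 256*x^2/81) dx. Term by term:
    ∫_0^4/3 x^6 dx = 16384/15309;  ∫_0^4/3 -16*x^5/3 dx = -32768/6561;  ∫_0^4/3 32*x^4/3 dx = 32768/3645;
    ∫_0^4/3 -256*x^3/27 dx = -16384/2187;  ∫_0^4/3 256*x^2/81 dx = 16384/6561.
  Sum: 16384/15309 − 32768/6561 + 32768/3645 − 16384/2187 + 16384/6561 = 16384/229635.
  ∫_0^4/3 (u')² dx = ∫_0^4/3 (9*x^4 - 32*x^3 + 352*x^2/9 - 512*x/27 + 256/81) dx. Term by term:
    ∫_0^4/3 9*x^4 dx = 1024/135;  ∫_0^4/3 -32*x^3 dx = -2048/81;  ∫_0^4/3 352*x^2/9 dx = 22528/729;
    ∫_0^4/3 -512*x/27 dx = -4096/243;  ∫_0^4/3 256/81 dx = 1024/243.
  Sum: 1024/135 − 2048/81 + 22528/729 − 4096/243 + 1024/243 = 2048/3645.
∫_0^4/3 u² dx = 16384/229635, so ||u||_L² = 128*sqrt(35)/2835.
∫_0^4/3 (u')² dx = 2048/3645, so ||u'||_L² = 32*sqrt(10)/135.
Ratio ||u||_L² / ||u'||_L² = 2*sqrt(14)/21.
Sharp Poincaré constant on H^1_0(0, 4/3) is C_P = L/π = 4/(3*π), achieved by sin(3*π/4·x).
A polynomial bump cannot attain the sharp Poincaré constant (only the first sine eigenfunction does), so the ratio is strictly less than C_P, consistent with ||u||_L² ≤ C_P ||u'||_L².


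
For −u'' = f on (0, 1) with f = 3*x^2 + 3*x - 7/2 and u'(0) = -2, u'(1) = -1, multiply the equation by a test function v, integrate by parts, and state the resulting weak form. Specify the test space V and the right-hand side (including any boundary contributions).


V = H^1(0, 1) (v unrestricted at boundary; u is determined up to an additive constant); weak form: ∫_0^1 u'v' dx = ∫_0^1 (3*x^2 + 3*x - 7/2) v dx − v(1) + 2·v(0) for all v ∈ V.

Multiply both sides by a test function v and integrate from 0 to 1:
  ∫_0^1 −u''(x) v(x) dx = ∫_0^1 f(x) v(x) dx.
Integrate the LHS by parts once:
  ∫_0^1 −u'' v dx = −[u'(x) v(x)]_0^1 + ∫_0^1 u'(x) v'(x) dx.
Thus ∫_0^1 u'(x) v'(x) dx = ∫_0^1 f(x) v(x) dx + [u'(x) v(x)]_0^1.
Choose V so that boundary terms are either known or forced to vanish.
u has inhomogeneous Neumann u'(0) = -2, u'(1) = -1. [u' v]_0^1 = (-1)·v(1) − (-2)·v(0) = − v(1) + 2·v(0). Take V = H^1(0, 1); boundary term becomes part of RHS.
Weak formulation: find u (satisfying any essential BC) such that ∫_0^1 u'(x) v'(x) dx = ∫_0^1 f v dx − v(1) + 2·v(0) for all v ∈ V (Neumann data are natural BCs: they enter the RHS as boundary terms).
Substituting f(x) = 3*x^2 + 3*x - 7/2, the right-hand side is ∫_0^1 (3*x^2 + 3*x - 7/2) v dx − v(1) + 2·v(0).
Compatibility check (pure Neumann): taking v ≡ 1 ∈ V gives 0 = ∫_0^1 f dx + (-1) − (-2), i.e. ∫_0^1 f dx must equal u'(0) − u'(1) = -1. Indeed ∫_0^1 (3*x^2 + 3*x - 7/2) dx = -1, so the data are compatible. The solution is then unique only up to an additive constant (fix it e.g. by requiring ∫_0^1 u dx = 0).


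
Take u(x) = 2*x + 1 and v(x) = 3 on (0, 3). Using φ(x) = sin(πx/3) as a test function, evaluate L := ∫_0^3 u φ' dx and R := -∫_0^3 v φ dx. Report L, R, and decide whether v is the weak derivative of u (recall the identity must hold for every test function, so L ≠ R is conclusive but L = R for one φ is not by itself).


LHS = -12/π, RHS = -18/π. No, v is not the weak derivative of u.

u(x) = 2*x + 1, classical derivative u'(x) = 2.
φ(x) = sin(πx/3), so φ'(x) = π*cos(π*x/3)/3.
Note φ(0) = φ(3) = 0, so the boundary term u·φ vanishes.
LHS = ∫_0^3 u(x) φ'(x) dx = ∫_0^3 (2*π*x*cos(π*x/3)/3 + π*cos(π*x/3)/3) dx. Term by term:
  ∫_0^3 π*cos(π*x/3)/3 dx = 0;  ∫_0^3 2*π*x*cos(π*x/3)/3 dx = -12/π.
Sum: 0 − 12/π = -12/π.
So LHS = -12/π.
∫_0^3 v(x) φ(x) dx = ∫_0^3 (3*sin(π*x/3)) dx. Term by term:
  ∫_0^3 3*sin(π*x/3) dx = 18/π.
So RHS = -∫_0^3 v(x) φ(x) dx = -18/π.
LHS − RHS = 6/π ≠ 0, so the identity fails.
(For a valid weak derivative the identity must hold for EVERY test function, in particular this one. The failure shows v is NOT the weak derivative of u.)
Correct weak derivative would be u'(x) = 2.


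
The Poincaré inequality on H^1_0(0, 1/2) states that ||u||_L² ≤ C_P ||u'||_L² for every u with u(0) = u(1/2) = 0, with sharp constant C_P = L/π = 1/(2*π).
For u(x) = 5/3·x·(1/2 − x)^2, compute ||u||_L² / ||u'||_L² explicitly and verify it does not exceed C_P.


||u||_L² / ||u'||_L² = sqrt(14)/28 < C_P = 1/(2*π).

u(x) = 5/3·x·(1/2 − x)^2, so u'(x) = 5*x^2 - 10*x/3 + 5/12.
u(x) = 5/3·x·(1/2 − x)^2 vanishes at x = 0 and x = 1/2, so u ∈ H^1_0(0, 1/2). Differentiate via the product rule and integrate the resulting polynomials term by term.
  ∫_0^1/2 u² dx = ∫_0^1/2 (25*x^6/9 - 50*x^5/9 + 25*x^4/6 - 25*x^3/18 + 25*x^2/144) dx. Term by term:
    ∫_0^1/2 25*x^6/9 dx = 25/8064;  ∫_0^1/2 -50*x^5/9 dx = -25/1728;  ∫_0^1/2 25*x^4/6 dx = 5/192;
    ∫_0^1/2 -25*x^3/18 dx = -25/1152;  ∫_0^1/2 25*x^2/144 dx = 25/3456.
  Sum: 25/8064 − 25/1728 + 5/192 − 25/1152 + 25/3456 = 5/24192.
  ∫_0^1/2 (u')² dx = ∫_0^1/2 (25*x^4 - 100*x^3/3 + 275*x^2/18 - 25*x/9 + 25/144) dx. Term by term:
    ∫_0^1/2 25*x^4 dx = 5/32;  ∫_0^1/2 -100*x^3/3 dx = -25/48;  ∫_0^1/2 275*x^2/18 dx = 275/432;
    ∫_0^1/2 -25*x/9 dx = -25/72;  ∫_0^1/2 25/144 dx = 25/288.
  Sum: 5/32 − 25/48 + 275/432 − 25/72 + 25/288 = 5/432.
∫_0^1/2 u² dx = 5/24192, so ||u||_L² = sqrt(210)/1008.
∫_0^1/2 (u')² dx = 5/432, so ||u'||_L² = sqrt(15)/36.
Ratio ||u||_L² / ||u'||_L² = sqrt(14)/28.
Sharp Poincaré constant on H^1_0(0, 1/2) is C_P = L/π = 1/(2*π), achieved by sin(2*π·x).
A polynomial bump cannot attain the sharp Poincaré constant (only the first sine eigenfunction does), so the ratio is strictly less than C_P, consistent with ||u||_L² ≤ C_P ||u'||_L².


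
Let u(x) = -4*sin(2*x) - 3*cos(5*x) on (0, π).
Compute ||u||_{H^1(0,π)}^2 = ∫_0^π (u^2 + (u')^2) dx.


||u||_{H^1(0,π)}^2 = -832/7 + 157*π

u'(x) = 15*sin(5*x) - 8*cos(2*x).
Expand u² and (u')² and integrate term by term on (0, π), using: for integers n ≥ 1, ∫_0^π sin²(nx) dx = ∫_0^π cos²(nx) dx = π/2; for n ≠ n', ∫_0^π sin(nx)sin(n'x) dx = ∫_0^π cos(nx)cos(n'x) dx = 0; and by product-to-sum, ∫_0^π sin(nx)cos(n'x) dx = ½∫_0^π [sin((n+n')x) + sin((n−n')x)] dx, which is 0 when n+n' is even and 2n/(n²−n'²) when n+n' is odd (it need not vanish on (0, π)).
  u² squared terms: (-4)²·∫sin(2x)² dx = 16·π/2 = 8*π;  (-3)²·∫cos(5x)² dx = 9·π/2 = 9*π/2.
  u² cross terms: 2·(-4)·(-3)·∫sin(2x)·cos(5x) dx = 24·(-4/21) = -32/7.
  So ∫_0^π u² dx = 8*π + 9*π/2 − 32/7 = -32/7 + 25*π/2.
  (u')² squared terms: (-8)²·∫cos(2x)² dx = 64·π/2 = 32*π;  (15)²·∫sin(5x)² dx = 225·π/2 = 225*π/2.
  (u')² cross terms: 2·(-8)·(15)·∫cos(2x)·sin(5x) dx = -240·(10/21) = -800/7.
  So ∫_0^π (u')² dx = 32*π + 225*π/2 − 800/7 = -800/7 + 289*π/2.
||u||_{H^1}^2 = (-32/7 + 25*π/2) + (-800/7 + 289*π/2) = -832/7 + 157*π.


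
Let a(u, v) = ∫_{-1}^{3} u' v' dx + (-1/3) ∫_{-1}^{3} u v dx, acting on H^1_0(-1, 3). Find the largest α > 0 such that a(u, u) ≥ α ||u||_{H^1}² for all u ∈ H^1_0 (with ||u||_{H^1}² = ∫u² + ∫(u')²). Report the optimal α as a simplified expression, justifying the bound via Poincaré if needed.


α = (-16/3 + π^2)/(π^2 + 16)

Coercivity of a(·,·) on H^1_0(-1, 3) means a(u, u) ≥ α ||u||_{H^1}² for every u ∈ H^1_0.
The interval has length L = 4, and Poincaré/coercivity depend only on L. Here a(u, u) = ∫(u')² + (-1/3)·∫u².
Here c = -1/3 < 0 with |c| < (π/L)² = π^2/16, so coercivity still holds. The condition a(u,u) ≥ α||u||_{H^1}² reads (1−α)∫(u')² ≥ (α−c)∫u². Any admissible α is ≤ 1 (rapidly oscillating u have ∫u²/∫(u')² → 0), and α = 1 would force 0 ≥ (1−c)∫u², impossible since c < 1; so 1−α > 0. By the sharp Poincaré inequality on H^1_0 of an interval of length L, ∫(u')² ≥ (π/L)²∫u² with equality for the first sine mode sin(π(x−x₀)/L) (x₀ the left endpoint), so the inequality holds for all u iff (1−α)(π/L)² ≥ α − c, i.e. α ≤ ((π/L)² + c)/((π/L)² + 1) = (1 + c(L/π)²)/(1 + (L/π)²). (Direct route, valid since c ≤ 0: Poincaré gives c∫u² ≥ c(L/π)²∫(u')², so a(u,u) ≥ (1 + c(L/π)²)∫(u')², while ||u||_{H^1}² ≤ (1 + (L/π)²)∫(u')²; dividing yields the same α.) With (π/L)² = π^2/16 and c = -1/3, the largest admissible constant is α = ((π/L)² + c)/((π/L)² + 1).
Simplifying, α = (-16/3 + π^2)/(π^2 + 16).


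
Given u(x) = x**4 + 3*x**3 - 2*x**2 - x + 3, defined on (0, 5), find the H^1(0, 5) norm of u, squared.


||u||_{H^1}^2 = 33083825/36

The H^1 norm (squared) on an interval (0, L) is
  ||u||_{H^1}^2 = ∫_0^L u(x)^2 dx + ∫_0^L u'(x)^2 dx.
Compute u'(x) = 4*x**3 + 9*x**2 - 4*x - 1.
Then u(x)^2 = x**8 + 6*x**7 + 5*x**6 - 14*x**5 + 4*x**4 + 22*x**3 - 11*x**2 - 6*x + 9 and u'(x)^2 = 16*x**6 + 72*x**5 + 49*x**4 - 80*x**3 - 2*x**2 + 8*x + 1.
Integrate each monomial from 0 to 5 using ∫_0^5 c·x^n dx = c·5^(n+1)/(n+1):
  ∫_0^5 u(x)^2 dx = ∫_0^5 (x^8 + 6*x^7 + 5*x^6 - 14*x^5 + 4*x^4 + 22*x^3 - 11*x^2 - 6*x + 9) dx. Term by term:
    ∫_0^5 x^8 dx = 1953125/9;  ∫_0^5 6*x^7 dx = 1171875/4;  ∫_0^5 5*x^6 dx = 390625/7;
    ∫_0^5 -14*x^5 dx = -109375/3;  ∫_0^5 4*x^4 dx = 2500;  ∫_0^5 22*x^3 dx = 6875/2;
    ∫_0^5 -11*x^2 dx = -1375/3;  ∫_0^5 -6*x dx = -75;  ∫_0^5 9 dx = 45.
  Sum: 1953125/9 + 1171875/4 + 390625/7 − 109375/3 + 2500 + 6875/2 − 1375/3 − 75 + 45 = 134763815/252.
  ∫_0^5 u'(x)^2 dx = ∫_0^5 (16*x^6 + 72*x^5 + 49*x^4 - 80*x^3 - 2*x^2 + 8*x + 1) dx. Term by term:
    ∫_0^5 16*x^6 dx = 1250000/7;  ∫_0^5 72*x^5 dx = 187500;  ∫_0^5 49*x^4 dx = 30625;
    ∫_0^5 -80*x^3 dx = -12500;  ∫_0^5 -2*x^2 dx = -250/3;  ∫_0^5 8*x dx = 100;
    ∫_0^5 1 dx = 5.
  Sum: 1250000/7 + 187500 + 30625 − 12500 − 250/3 + 100 + 5 = 8068580/21.
Adding: ||u||_{H^1}^2 = 134763815/252 + 8068580/21 = 33083825/36.


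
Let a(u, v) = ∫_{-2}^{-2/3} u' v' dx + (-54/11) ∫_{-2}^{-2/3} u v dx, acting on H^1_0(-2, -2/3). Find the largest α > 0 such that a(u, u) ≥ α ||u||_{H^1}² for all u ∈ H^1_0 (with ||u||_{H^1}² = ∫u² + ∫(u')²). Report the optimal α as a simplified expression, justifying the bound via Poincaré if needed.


α = 9*(-96 + 11*π^2)/(11*(16 + 9*π^2))

Coercivity of a(·,·) on H^1_0(-2, -2/3) means a(u, u) ≥ α ||u||_{H^1}² for every u ∈ H^1_0.
The interval has length L = 4/3, and Poincaré/coercivity depend only on L. Here a(u, u) = ∫(u')² + (-54/11)·∫u².
Here c = -54/11 < 0 with |c| < (π/L)² = 9*π^2/16, so coercivity still holds. The condition a(u,u) ≥ α||u||_{H^1}² reads (1−α)∫(u')² ≥ (α−c)∫u². Any admissible α is ≤ 1 (rapidly oscillating u have ∫u²/∫(u')² → 0), and α = 1 would force 0 ≥ (1−c)∫u², impossible since c < 1; so 1−α > 0. By the sharp Poincaré inequality on H^1_0 of an interval of length L, ∫(u')² ≥ (π/L)²∫u² with equality for the first sine mode sin(π(x−x₀)/L) (x₀ the left endpoint), so the inequality holds for all u iff (1−α)(π/L)² ≥ α − c, i.e. α ≤ ((π/L)² + c)/((π/L)² + 1) = (1 + c(L/π)²)/(1 + (L/π)²). (Direct route, valid since c ≤ 0: Poincaré gives c∫u² ≥ c(L/π)²∫(u')², so a(u,u) ≥ (1 + c(L/π)²)∫(u')², while ||u||_{H^1}² ≤ (1 + (L/π)²)∫(u')²; dividing yields the same α.) With (π/L)² = 9*π^2/16 and c = -54/11, the largest admissible constant is α = ((π/L)² + c)/((π/L)² + 1).
Simplifying, α = 9*(-96 + 11*π^2)/(11*(16 + 9*π^2)).


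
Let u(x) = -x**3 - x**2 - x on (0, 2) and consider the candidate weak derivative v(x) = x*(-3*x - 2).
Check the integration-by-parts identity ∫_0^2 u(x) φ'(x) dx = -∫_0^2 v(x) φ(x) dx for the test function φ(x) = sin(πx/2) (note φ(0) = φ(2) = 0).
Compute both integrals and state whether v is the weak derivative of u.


LHS = -96/π^3 + 36/π, RHS = -96/π^3 + 32/π. No, v is not the weak derivative of u.

u(x) = -x**3 - x**2 - x, classical derivative u'(x) = -3*x**2 - 2*x - 1.
φ(x) = sin(πx/2), so φ'(x) = π*cos(π*x/2)/2.
Note φ(0) = φ(2) = 0, so the boundary term u·φ vanishes.
LHS = ∫_0^2 u(x) φ'(x) dx = ∫_0^2 (-π*x^3*cos(π*x/2)/2 - π*x^2*cos(π*x/2)/2 - π*x*cos(π*x/2)/2) dx. Term by term:
  ∫_0^2 -π*x*cos(π*x/2)/2 dx = 4/π;  ∫_0^2 -π*x^2*cos(π*x/2)/2 dx = 8/π;  ∫_0^2 -π*x^3*cos(π*x/2)/2 dx = -96/π^3 + 24/π.
Sum: 4/π + 8/π + -96/π^3 + 24/π = -96/π^3 + 36/π.
So LHS = -96/π^3 + 36/π.
∫_0^2 v(x) φ(x) dx = ∫_0^2 (-3*x^2*sin(π*x/2) - 2*x*sin(π*x/2)) dx. Term by term:
  ∫_0^2 -3*x^2*sin(π*x/2) dx = -24/π + 96/π^3;  ∫_0^2 -2*x*sin(π*x/2) dx = -8/π.
Sum: -24/π + 96/π^3 − 8/π = -32/π + 96/π^3.
So RHS = -∫_0^2 v(x) φ(x) dx = -96/π^3 + 32/π.
LHS − RHS = 4/π ≠ 0, so the identity fails.
(For a valid weak derivative the identity must hold for EVERY test function, in particular this one. The failure shows v is NOT the weak derivative of u.)
Correct weak derivative would be u'(x) = -3*x**2 - 2*x - 1.


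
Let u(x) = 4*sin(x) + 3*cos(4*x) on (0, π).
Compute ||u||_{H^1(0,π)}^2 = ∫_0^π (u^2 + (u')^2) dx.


||u||_{H^1(0,π)}^2 = -272/5 + 185*π/2

u'(x) = -12*sin(4*x) + 4*cos(x).
Expand u² and (u')² and integrate term by term on (0, π), using: for integers n ≥ 1, ∫_0^π sin²(nx) dx = ∫_0^π cos²(nx) dx = π/2; for n ≠ n', ∫_0^π sin(nx)sin(n'x) dx = ∫_0^π cos(nx)cos(n'x) dx = 0; and by product-to-sum, ∫_0^π sin(nx)cos(n'x) dx = ½∫_0^π [sin((n+n')x) + sin((n−n')x)] dx, which is 0 when n+n' is even and 2n/(n²−n'²) when n+n' is odd (it need not vanish on (0, π)).
  u² squared terms: (3)²·∫cos(4x)² dx = 9·π/2 = 9*π/2;  (4)²·∫sin(x)² dx = 16·π/2 = 8*π.
  u² cross terms: 2·(3)·(4)·∫cos(4x)·sin(x) dx = 24·(-2/15) = -16/5.
  So ∫_0^π u² dx = 9*π/2 + 8*π − 16/5 = -16/5 + 25*π/2.
  (u')² squared terms: (-12)²·∫sin(4x)² dx = 144·π/2 = 72*π;  (4)²·∫cos(x)² dx = 16·π/2 = 8*π.
  (u')² cross terms: 2·(-12)·(4)·∫sin(4x)·cos(x) dx = -96·(8/15) = -256/5.
  So ∫_0^π (u')² dx = 72*π + 8*π − 256/5 = -256/5 + 80*π.
||u||_{H^1}^2 = (-16/5 + 25*π/2) + (-256/5 + 80*π) = -272/5 + 185*π/2.


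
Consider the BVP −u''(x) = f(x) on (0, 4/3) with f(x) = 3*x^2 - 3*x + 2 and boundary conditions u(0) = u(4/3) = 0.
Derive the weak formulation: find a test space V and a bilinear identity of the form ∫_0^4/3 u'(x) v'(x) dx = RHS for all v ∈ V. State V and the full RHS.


V = H^1_0(0, 4/3) (so v(0) = v(4/3) = 0); weak form: ∫_0^4/3 u'v' dx = ∫_0^4/3 (3*x^2 - 3*x + 2) v dx for all v ∈ V.

Multiply both sides by a test function v and integrate from 0 to 4/3:
  ∫_0^4/3 −u''(x) v(x) dx = ∫_0^4/3 f(x) v(x) dx.
Integrate the LHS by parts once:
  ∫_0^4/3 −u'' v dx = −[u'(x) v(x)]_0^4/3 + ∫_0^4/3 u'(x) v'(x) dx.
Thus ∫_0^4/3 u'(x) v'(x) dx = ∫_0^4/3 f(x) v(x) dx + [u'(x) v(x)]_0^4/3.
Choose V so that boundary terms are either known or forced to vanish.
u is Dirichlet: u(0) = u(4/3) = 0. Let V = H^1_0(0, 4/3); then v(0) = v(4/3) = 0, and [u' v]_0^4/3 = 0.
Weak formulation: find u (satisfying any essential BC) such that ∫_0^4/3 u'(x) v'(x) dx = ∫_0^4/3 f v dx for all v ∈ V.
Substituting f(x) = 3*x^2 - 3*x + 2, the right-hand side is ∫_0^4/3 (3*x^2 - 3*x + 2) v dx.


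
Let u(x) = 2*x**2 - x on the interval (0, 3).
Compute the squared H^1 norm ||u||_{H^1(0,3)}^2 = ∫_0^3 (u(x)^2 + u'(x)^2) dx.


||u||_{H^1}^2 = 1167/5

The H^1 norm (squared) on an interval (0, L) is
  ||u||_{H^1}^2 = ∫_0^L u(x)^2 dx + ∫_0^L u'(x)^2 dx.
Compute u'(x) = 4*x - 1.
Then u(x)^2 = 4*x**4 - 4*x**3 + x**2 and u'(x)^2 = 16*x**2 - 8*x + 1.
Integrate each monomial from 0 to 3 using ∫_0^3 c·x^n dx = c·3^(n+1)/(n+1):
  ∫_0^3 u(x)^2 dx = ∫_0^3 (4*x^4 - 4*x^3 + x^2) dx. Term by term:
    ∫_0^3 4*x^4 dx = 972/5;  ∫_0^3 -4*x^3 dx = -81;  ∫_0^3 x^2 dx = 9.
  Sum: 972/5 − 81 + 9 = 612/5.
  ∫_0^3 u'(x)^2 dx = ∫_0^3 (16*x^2 - 8*x + 1) dx. Term by term:
    ∫_0^3 16*x^2 dx = 144;  ∫_0^3 -8*x dx = -36;  ∫_0^3 1 dx = 3.
  Sum: 144 − 36 + 3 = 111.
Adding: ||u||_{H^1}^2 = 612/5 + 111 = 1167/5.


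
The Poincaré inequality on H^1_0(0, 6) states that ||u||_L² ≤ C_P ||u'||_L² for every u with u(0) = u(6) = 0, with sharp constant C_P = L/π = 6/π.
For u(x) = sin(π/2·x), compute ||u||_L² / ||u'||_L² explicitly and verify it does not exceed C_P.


||u||_L² / ||u'||_L² = 2/π < C_P = 6/π.

u(x) = sin(π/2·x), so u'(x) = π*cos(π*x/2)/2.
Writing u(x) = A·sin(kπx/L) with A = 1 and k = 3, use ∫_0^L sin²(kπx/L) dx = L/2 and ∫_0^L cos²(kπx/L) dx = L/2.
u² = 1·sin²(π/2·x) and (u')² = π^2/4·cos²(π/2·x), and each of sin², cos² integrates to L/2 = 3 over (0, 6).
∫_0^6 u² dx = 3, so ||u||_L² = sqrt(3).
∫_0^6 (u')² dx = 3*π^2/4, so ||u'||_L² = sqrt(3)*π/2.
Ratio ||u||_L² / ||u'||_L² = 2/π.
Sharp Poincaré constant on H^1_0(0, 6) is C_P = L/π = 6/π, achieved by sin(π/6·x).
This is the k = 3 harmonic; the ratio L/(kπ) is strictly less than C_P = L/π, consistent with the sharp inequality ||u||_L² ≤ C_P ||u'||_L².


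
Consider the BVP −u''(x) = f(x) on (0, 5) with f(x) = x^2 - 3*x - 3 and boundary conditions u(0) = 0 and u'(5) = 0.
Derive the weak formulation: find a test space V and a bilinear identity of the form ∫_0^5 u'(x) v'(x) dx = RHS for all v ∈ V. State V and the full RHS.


V = {v ∈ H^1(0, 5) : v(0) = 0} (test functions vanish at x = 0 where u is specified); weak form: ∫_0^5 u'v' dx = ∫_0^5 (x^2 - 3*x - 3) v dx for all v ∈ V.

Multiply both sides by a test function v and integrate from 0 to 5:
  ∫_0^5 −u''(x) v(x) dx = ∫_0^5 f(x) v(x) dx.
Integrate the LHS by parts once:
  ∫_0^5 −u'' v dx = −[u'(x) v(x)]_0^5 + ∫_0^5 u'(x) v'(x) dx.
Thus ∫_0^5 u'(x) v'(x) dx = ∫_0^5 f(x) v(x) dx + [u'(x) v(x)]_0^5.
Choose V so that boundary terms are either known or forced to vanish.
Mixed BC: u(0) = 0 (Dirichlet) and u'(5) = 0 (Neumann). Define V = {v ∈ H^1(0, 5) : v(0) = 0}. Then [u' v]_0^5 = u'(5)·v(5) − u'(0)·0 = 0.
Weak formulation: find u (satisfying any essential BC) such that ∫_0^5 u'(x) v'(x) dx = ∫_0^5 f v dx for all v ∈ V (Dirichlet at 0 absorbed into V; the Neumann datum at x = 5 is zero, so no boundary term remains).
Substituting f(x) = x^2 - 3*x - 3, the right-hand side is ∫_0^5 (x^2 - 3*x - 3) v dx.


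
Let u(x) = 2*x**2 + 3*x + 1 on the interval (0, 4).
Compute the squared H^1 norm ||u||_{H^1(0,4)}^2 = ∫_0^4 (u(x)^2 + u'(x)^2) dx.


||u||_{H^1}^2 = 37288/15

The H^1 norm (squared) on an interval (0, L) is
  ||u||_{H^1}^2 = ∫_0^L u(x)^2 dx + ∫_0^L u'(x)^2 dx.
Compute u'(x) = 4*x + 3.
Then u(x)^2 = 4*x**4 + 12*x**3 + 13*x**2 + 6*x + 1 and u'(x)^2 = 16*x**2 + 24*x + 9.
Integrate each monomial from 0 to 4 using ∫_0^4 c·x^n dx = c·4^(n+1)/(n+1):
  ∫_0^4 u(x)^2 dx = ∫_0^4 (4*x^4 + 12*x^3 + 13*x^2 + 6*x + 1) dx. Term by term:
    ∫_0^4 4*x^4 dx = 4096/5;  ∫_0^4 12*x^3 dx = 768;  ∫_0^4 13*x^2 dx = 832/3;
    ∫_0^4 6*x dx = 48;  ∫_0^4 1 dx = 4.
  Sum: 4096/5 + 768 + 832/3 + 48 + 4 = 28748/15.
  ∫_0^4 u'(x)^2 dx = ∫_0^4 (16*x^2 + 24*x + 9) dx. Term by term:
    ∫_0^4 16*x^2 dx = 1024/3;  ∫_0^4 24*x dx = 192;  ∫_0^4 9 dx = 36.
  Sum: 1024/3 + 192 + 36 = 1708/3.
Adding: ||u||_{H^1}^2 = 28748/15 + 1708/3 = 37288/15.


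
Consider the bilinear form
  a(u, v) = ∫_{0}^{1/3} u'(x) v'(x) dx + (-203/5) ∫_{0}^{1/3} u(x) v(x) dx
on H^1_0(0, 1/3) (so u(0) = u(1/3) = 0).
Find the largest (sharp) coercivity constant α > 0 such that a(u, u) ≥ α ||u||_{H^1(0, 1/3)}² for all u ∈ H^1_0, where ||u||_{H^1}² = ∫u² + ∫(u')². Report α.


α = (-203 + 45*π^2)/(5*(1 + 9*π^2))

Coercivity of a(·,·) on H^1_0(0, 1/3) means a(u, u) ≥ α ||u||_{H^1}² for every u ∈ H^1_0.
The interval has length L = 1/3, and Poincaré/coercivity depend only on L. Here a(u, u) = ∫(u')² + (-203/5)·∫u².
Here c = -203/5 < 0 with |c| < (π/L)² = 9*π^2, so coercivity still holds. The condition a(u,u) ≥ α||u||_{H^1}² reads (1−α)∫(u')² ≥ (α−c)∫u². Any admissible α is ≤ 1 (rapidly oscillating u have ∫u²/∫(u')² → 0), and α = 1 would force 0 ≥ (1−c)∫u², impossible since c < 1; so 1−α > 0. By the sharp Poincaré inequality on H^1_0 of an interval of length L, ∫(u')² ≥ (π/L)²∫u² with equality for the first sine mode sin(π(x−x₀)/L) (x₀ the left endpoint), so the inequality holds for all u iff (1−α)(π/L)² ≥ α − c, i.e. α ≤ ((π/L)² + c)/((π/L)² + 1) = (1 + c(L/π)²)/(1 + (L/π)²). (Direct route, valid since c ≤ 0: Poincaré gives c∫u² ≥ c(L/π)²∫(u')², so a(u,u) ≥ (1 + c(L/π)²)∫(u')², while ||u||_{H^1}² ≤ (1 + (L/π)²)∫(u')²; dividing yields the same α.) With (π/L)² = 9*π^2 and c = -203/5, the largest admissible constant is α = ((π/L)² + c)/((π/L)² + 1).
Simplifying, α = (-203 + 45*π^2)/(5*(1 + 9*π^2)).


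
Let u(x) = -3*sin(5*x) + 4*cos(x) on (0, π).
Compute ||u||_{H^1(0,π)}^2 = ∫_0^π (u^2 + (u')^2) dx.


||u||_{H^1(0,π)}^2 = 133*π

u'(x) = -4*sin(x) - 15*cos(5*x).
Expand u² and (u')² and integrate term by term on (0, π), using: for integers n ≥ 1, ∫_0^π sin²(nx) dx = ∫_0^π cos²(nx) dx = π/2; for n ≠ n', ∫_0^π sin(nx)sin(n'x) dx = ∫_0^π cos(nx)cos(n'x) dx = 0; and by product-to-sum, ∫_0^π sin(nx)cos(n'x) dx = ½∫_0^π [sin((n+n')x) + sin((n−n')x)] dx, which is 0 when n+n' is even and 2n/(n²−n'²) when n+n' is odd (it need not vanish on (0, π)).
  u² squared terms: (-3)²·∫sin(5x)² dx = 9·π/2 = 9*π/2;  (4)²·∫cos(x)² dx = 16·π/2 = 8*π.
  u² cross terms: 2·(-3)·(4)·∫sin(5x)·cos(x) dx = -24·(0) = 0.
  So ∫_0^π u² dx = 9*π/2 + 8*π + 0 = 25*π/2.
  (u')² squared terms: (-15)²·∫cos(5x)² dx = 225·π/2 = 225*π/2;  (-4)²·∫sin(x)² dx = 16·π/2 = 8*π.
  (u')² cross terms: 2·(-15)·(-4)·∫cos(5x)·sin(x) dx = 120·(0) = 0.
  So ∫_0^π (u')² dx = 225*π/2 + 8*π + 0 = 241*π/2.
||u||_{H^1}^2 = (25*π/2) + (241*π/2) = 133*π.
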